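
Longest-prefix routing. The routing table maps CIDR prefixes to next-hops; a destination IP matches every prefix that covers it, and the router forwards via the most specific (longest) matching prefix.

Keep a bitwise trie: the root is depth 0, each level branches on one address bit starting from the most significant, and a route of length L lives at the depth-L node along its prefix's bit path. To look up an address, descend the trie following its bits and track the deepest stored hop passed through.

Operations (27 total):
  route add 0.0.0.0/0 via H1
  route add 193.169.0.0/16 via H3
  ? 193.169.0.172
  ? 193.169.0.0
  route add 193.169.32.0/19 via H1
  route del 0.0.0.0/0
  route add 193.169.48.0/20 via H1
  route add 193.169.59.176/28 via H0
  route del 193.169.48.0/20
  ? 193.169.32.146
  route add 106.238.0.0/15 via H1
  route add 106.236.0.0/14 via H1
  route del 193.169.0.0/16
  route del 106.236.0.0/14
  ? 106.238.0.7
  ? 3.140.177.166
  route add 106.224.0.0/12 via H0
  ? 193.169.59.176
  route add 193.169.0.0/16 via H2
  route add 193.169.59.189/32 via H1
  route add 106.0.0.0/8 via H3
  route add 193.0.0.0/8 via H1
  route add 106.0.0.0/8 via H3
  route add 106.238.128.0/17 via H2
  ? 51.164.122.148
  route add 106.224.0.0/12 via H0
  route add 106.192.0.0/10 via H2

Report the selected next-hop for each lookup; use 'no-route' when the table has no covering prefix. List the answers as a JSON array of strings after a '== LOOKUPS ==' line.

Process each operation:
  add 0.0.0.0/0 -> H1 at depth 0
  add 193.169.0.0/16 -> H3 at depth 16
  lookup 193.169.0.172: bits 1100000110101001 walk d0:H1→d1:-→d2:-→d3:-→d4:-→d5:-→d6:-→d7:-→d8:-→d9:-→d10:-→d11:-→d12:-→d13:-→d14:-→d15:-→d16:H3 -> H3
  lookup 193.169.0.0: bits 1100000110101001 walk d0:H1→d1:-→d2:-→d3:-→d4:-→d5:-→d6:-→d7:-→d8:-→d9:-→d10:-→d11:-→d12:-→d13:-→d14:-→d15:-→d16:H3 -> H3
  add 193.169.32.0/19 -> H1 at depth 19
  del 0.0.0.0/0 (clear depth 0)
  add 193.169.48.0/20 -> H1 at depth 20
  add 193.169.59.176/28 -> H0 at depth 28
  del 193.169.48.0/20 (clear depth 20)
  lookup 193.169.32.146: bits 1100000110101001001 walk d0:-→d1:-→d2:-→d3:-→d4:-→d5:-→d6:-→d7:-→d8:-→d9:-→d10:-→d11:-→d12:-→d13:-→d14:-→d15:-→d16:H3→d17:-→d18:-→d19:H1 -> H1
  add 106.238.0.0/15 -> H1 at depth 15
  add 106.236.0.0/14 -> H1 at depth 14
  del 193.169.0.0/16 (clear depth 16)
  del 106.236.0.0/14 (clear depth 14)
  lookup 106.238.0.7: bits 011010101110111 walk d0:-→d1:-→d2:-→d3:-→d4:-→d5:-→d6:-→d7:-→d8:-→d9:-→d10:-→d11:-→d12:-→d13:-→d14:-→d15:H1 -> H1
  lookup 3.140.177.166: bits 0 walk d0:-→d1:- -> no-route
  add 106.224.0.0/12 -> H0 at depth 12
  lookup 193.169.59.176: bits 1100000110101001001110111011 walk d0:-→d1:-→d2:-→d3:-→d4:-→d5:-→d6:-→d7:-→d8:-→d9:-→d10:-→d11:-→d12:-→d13:-→d14:-→d15:-→d16:-→d17:-→d18:-→d19:H1→d20:-→d21:-→d22:-→d23:-→d24:-→d25:-→d26:-→d27:-→d28:H0 -> H0
  add 193.169.0.0/16 -> H2 at depth 16
  add 193.169.59.189/32 -> H1 at depth 32
  add 106.0.0.0/8 -> H3 at depth 8
  add 193.0.0.0/8 -> H1 at depth 8
  add 106.0.0.0/8 -> H3 at depth 8
  add 106.238.128.0/17 -> H2 at depth 17
  lookup 51.164.122.148: bits 0 walk d0:-→d1:- -> no-route
  add 106.224.0.0/12 -> H0 at depth 12
  add 106.192.0.0/10 -> H2 at depth 10

== LOOKUPS ==
["H3","H3","H1","H1","no-route","H0","no-route"]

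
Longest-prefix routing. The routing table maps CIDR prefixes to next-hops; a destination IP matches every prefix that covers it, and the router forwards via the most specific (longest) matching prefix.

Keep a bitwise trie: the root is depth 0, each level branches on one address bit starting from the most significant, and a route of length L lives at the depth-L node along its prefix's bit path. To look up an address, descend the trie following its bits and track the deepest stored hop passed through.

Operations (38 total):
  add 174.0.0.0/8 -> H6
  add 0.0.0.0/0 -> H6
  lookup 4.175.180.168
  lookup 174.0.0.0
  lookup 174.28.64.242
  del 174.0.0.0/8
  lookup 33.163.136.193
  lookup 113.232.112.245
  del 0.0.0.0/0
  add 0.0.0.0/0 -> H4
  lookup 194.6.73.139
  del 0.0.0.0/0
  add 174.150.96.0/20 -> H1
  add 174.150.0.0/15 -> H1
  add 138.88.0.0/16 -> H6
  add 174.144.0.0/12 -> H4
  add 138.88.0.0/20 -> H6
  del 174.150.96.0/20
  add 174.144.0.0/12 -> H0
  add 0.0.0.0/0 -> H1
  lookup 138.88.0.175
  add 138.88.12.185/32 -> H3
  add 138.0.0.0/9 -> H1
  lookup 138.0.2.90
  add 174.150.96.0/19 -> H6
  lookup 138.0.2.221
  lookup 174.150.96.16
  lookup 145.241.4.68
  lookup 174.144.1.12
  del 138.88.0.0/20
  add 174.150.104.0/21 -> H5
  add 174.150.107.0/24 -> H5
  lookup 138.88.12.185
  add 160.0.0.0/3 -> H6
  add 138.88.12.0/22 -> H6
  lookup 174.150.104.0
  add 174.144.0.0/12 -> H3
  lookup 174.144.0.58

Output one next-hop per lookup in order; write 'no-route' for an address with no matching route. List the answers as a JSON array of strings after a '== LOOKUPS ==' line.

Apply in order:
  + 174.0.0.0/8 (H6) depth=8
  + 0.0.0.0/0 (H6) depth=0
  ? 4.175.180.168  path d0:H6  best=H6
  ? 174.0.0.0  path d0:H6→d1:-→d2:-→d3:-→d4:-→d5:-→d6:-→d7:-→d8:H6  best=H6
  ? 174.28.64.242  path d0:H6→d1:-→d2:-→d3:-→d4:-→d5:-→d6:-→d7:-→d8:H6  best=H6
  - 174.0.0.0/8 clear@8
  ? 33.163.136.193  path d0:H6  best=H6
  ? 113.232.112.245  path d0:H6  best=H6
  - 0.0.0.0/0 clear@0
  + 0.0.0.0/0 (H4) depth=0
  ? 194.6.73.139  path d0:H4→d1:-  best=H4
  - 0.0.0.0/0 clear@0
  + 174.150.96.0/20 (H1) depth=20
  + 174.150.0.0/15 (H1) depth=15
  + 138.88.0.0/16 (H6) depth=16
  + 174.144.0.0/12 (H4) depth=12
  + 138.88.0.0/20 (H6) depth=20
  - 174.150.96.0/20 clear@20
  + 174.144.0.0/12 (H0) depth=12
  + 0.0.0.0/0 (H1) depth=0
  ? 138.88.0.175  path d0:H1→d1:-→d2:-→d3:-→d4:-→d5:-→d6:-→d7:-→d8:-→d9:-→d10:-→d11:-→d12:-→d13:-→d14:-→d15:-→d16:H6→d17:-→d18:-→d19:-→d20:H6  best=H6
  + 138.88.12.185/32 (H3) depth=32
  + 138.0.0.0/9 (H1) depth=9
  ? 138.0.2.90  path d0:H1→d1:-→d2:-→d3:-→d4:-→d5:-→d6:-→d7:-→d8:-→d9:H1  best=H1
  + 174.150.96.0/19 (H6) depth=19
  ? 138.0.2.221  path d0:H1→d1:-→d2:-→d3:-→d4:-→d5:-→d6:-→d7:-→d8:-→d9:H1  best=H1
  ? 174.150.96.16  path d0:H1→d1:-→d2:-→d3:-→d4:-→d5:-→d6:-→d7:-→d8:-→d9:-→d10:-→d11:-→d12:H0→d13:-→d14:-→d15:H1→d16:-→d17:-→d18:-→d19:H6→d20:-  best=H6
  ? 145.241.4.68  path d0:H1→d1:-→d2:-→d3:-  best=H1
  ? 174.144.1.12  path d0:H1→d1:-→d2:-→d3:-→d4:-→d5:-→d6:-→d7:-→d8:-→d9:-→d10:-→d11:-→d12:H0→d13:-  best=H0
  - 138.88.0.0/20 clear@20
  + 174.150.104.0/21 (H5) depth=21
  + 174.150.107.0/24 (H5) depth=24
  ? 138.88.12.185  path d0:H1→d1:-→d2:-→d3:-→d4:-→d5:-→d6:-→d7:-→d8:-→d9:H1→d10:-→d11:-→d12:-→d13:-→d14:-→d15:-→d16:H6→d17:-→d18:-→d19:-→d20:-→d21:-→d22:-→d23:-→d24:-→d25:-→d26:-→d27:-→d28:-→d29:-→d30:-→d31:-→d32:H3  best=H3
  + 160.0.0.0/3 (H6) depth=3
  + 138.88.12.0/22 (H6) depth=22
  ? 174.150.104.0  path d0:H1→d1:-→d2:-→d3:H6→d4:-→d5:-→d6:-→d7:-→d8:-→d9:-→d10:-→d11:-→d12:H0→d13:-→d14:-→d15:H1→d16:-→d17:-→d18:-→d19:H6→d20:-→d21:H5→d22:-  best=H5
  + 174.144.0.0/12 (H3) depth=12
  ? 174.144.0.58  path d0:H1→d1:-→d2:-→d3:H6→d4:-→d5:-→d6:-→d7:-→d8:-→d9:-→d10:-→d11:-→d12:H3→d13:-  best=H3

== LOOKUPS ==
["H6","H6","H6","H6","H6","H4","H6","H1","H1","H6","H1","H0","H3","H5","H3"]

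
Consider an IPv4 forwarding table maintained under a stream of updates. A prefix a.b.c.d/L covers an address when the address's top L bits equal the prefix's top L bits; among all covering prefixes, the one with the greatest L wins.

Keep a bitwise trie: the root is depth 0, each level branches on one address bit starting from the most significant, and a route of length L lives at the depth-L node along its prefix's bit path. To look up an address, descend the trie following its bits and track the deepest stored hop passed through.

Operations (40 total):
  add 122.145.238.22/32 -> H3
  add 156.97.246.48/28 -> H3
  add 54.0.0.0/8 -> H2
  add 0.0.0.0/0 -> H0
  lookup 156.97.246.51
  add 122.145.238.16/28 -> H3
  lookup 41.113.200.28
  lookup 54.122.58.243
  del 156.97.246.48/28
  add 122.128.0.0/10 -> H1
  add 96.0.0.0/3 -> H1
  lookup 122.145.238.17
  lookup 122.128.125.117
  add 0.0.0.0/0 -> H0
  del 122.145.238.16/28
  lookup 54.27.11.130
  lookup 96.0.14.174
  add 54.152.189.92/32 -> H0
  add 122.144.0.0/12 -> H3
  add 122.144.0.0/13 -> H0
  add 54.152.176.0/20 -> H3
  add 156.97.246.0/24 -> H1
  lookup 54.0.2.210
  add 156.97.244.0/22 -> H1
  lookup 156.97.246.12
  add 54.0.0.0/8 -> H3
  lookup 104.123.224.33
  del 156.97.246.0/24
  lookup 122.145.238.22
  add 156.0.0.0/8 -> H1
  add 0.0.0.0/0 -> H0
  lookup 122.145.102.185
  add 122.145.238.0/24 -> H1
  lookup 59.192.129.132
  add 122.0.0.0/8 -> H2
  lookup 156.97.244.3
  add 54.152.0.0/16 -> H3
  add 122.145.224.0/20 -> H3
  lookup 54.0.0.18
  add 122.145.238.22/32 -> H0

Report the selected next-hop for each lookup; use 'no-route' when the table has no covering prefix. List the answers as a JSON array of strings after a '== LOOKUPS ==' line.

Process each operation:
  add 122.145.238.22/32 -> H3 at depth 32
  add 156.97.246.48/28 -> H3 at depth 28
  add 54.0.0.0/8 -> H2 at depth 8
  add 0.0.0.0/0 -> H0 at depth 0
  ? 156.97.246.51  path d0:H0→d1:-→d2:-→d3:-→d4:-→d5:-→d6:-→d7:-→d8:-→d9:-→d10:-→d11:-→d12:-→d13:-→d14:-→d15:-→d16:-→d17:-→d18:-→d19:-→d20:-→d21:-→d22:-→d23:-→d24:-→d25:-→d26:-→d27:-→d28:H3  best=H3
  add 122.145.238.16/28 -> H3 at depth 28
  ? 41.113.200.28  path d0:H0→d1:-→d2:-→d3:-  best=H0
  ? 54.122.58.243  path d0:H0→d1:-→d2:-→d3:-→d4:-→d5:-→d6:-→d7:-→d8:H2  best=H2
  - 156.97.246.48/28 clear@28
  add 122.128.0.0/10 -> H1 at depth 10
  add 96.0.0.0/3 -> H1 at depth 3
  ? 122.145.238.17  path d0:H0→d1:-→d2:-→d3:H1→d4:-→d5:-→d6:-→d7:-→d8:-→d9:-→d10:H1→d11:-→d12:-→d13:-→d14:-→d15:-→d16:-→d17:-→d18:-→d19:-→d20:-→d21:-→d22:-→d23:-→d24:-→d25:-→d26:-→d27:-→d28:H3→d29:-  best=H3
  ? 122.128.125.117  path d0:H0→d1:-→d2:-→d3:H1→d4:-→d5:-→d6:-→d7:-→d8:-→d9:-→d10:H1→d11:-  best=H1
  add 0.0.0.0/0 -> H0 at depth 0
  - 122.145.238.16/28 clear@28
  ? 54.27.11.130  path d0:H0→d1:-→d2:-→d3:-→d4:-→d5:-→d6:-→d7:-→d8:H2  best=H2
  ? 96.0.14.174  path d0:H0→d1:-→d2:-→d3:H1  best=H1
  add 54.152.189.92/32 -> H0 at depth 32
  add 122.144.0.0/12 -> H3 at depth 12
  add 122.144.0.0/13 -> H0 at depth 13
  add 54.152.176.0/20 -> H3 at depth 20
  add 156.97.246.0/24 -> H1 at depth 24
  ? 54.0.2.210  path d0:H0→d1:-→d2:-→d3:-→d4:-→d5:-→d6:-→d7:-→d8:H2  best=H2
  add 156.97.244.0/22 -> H1 at depth 22
  ? 156.97.246.12  path d0:H0→d1:-→d2:-→d3:-→d4:-→d5:-→d6:-→d7:-→d8:-→d9:-→d10:-→d11:-→d12:-→d13:-→d14:-→d15:-→d16:-→d17:-→d18:-→d19:-→d20:-→d21:-→d22:H1→d23:-→d24:H1→d25:-→d26:-  best=H1
  add 54.0.0.0/8 -> H3 at depth 8
  ? 104.123.224.33  path d0:H0→d1:-→d2:-→d3:H1  best=H1
  - 156.97.246.0/24 clear@24
  ? 122.145.238.22  path d0:H0→d1:-→d2:-→d3:H1→d4:-→d5:-→d6:-→d7:-→d8:-→d9:-→d10:H1→d11:-→d12:H3→d13:H0→d14:-→d15:-→d16:-→d17:-→d18:-→d19:-→d20:-→d21:-→d22:-→d23:-→d24:-→d25:-→d26:-→d27:-→d28:-→d29:-→d30:-→d31:-→d32:H3  best=H3
  add 156.0.0.0/8 -> H1 at depth 8
  add 0.0.0.0/0 -> H0 at depth 0
  ? 122.145.102.185  path d0:H0→d1:-→d2:-→d3:H1→d4:-→d5:-→d6:-→d7:-→d8:-→d9:-→d10:H1→d11:-→d12:H3→d13:H0→d14:-→d15:-→d16:-  best=H0
  add 122.145.238.0/24 -> H1 at depth 24
  ? 59.192.129.132  path d0:H0→d1:-→d2:-→d3:-→d4:-  best=H0
  add 122.0.0.0/8 -> H2 at depth 8
  ? 156.97.244.3  path d0:H0→d1:-→d2:-→d3:-→d4:-→d5:-→d6:-→d7:-→d8:H1→d9:-→d10:-→d11:-→d12:-→d13:-→d14:-→d15:-→d16:-→d17:-→d18:-→d19:-→d20:-→d21:-→d22:H1  best=H1
  add 54.152.0.0/16 -> H3 at depth 16
  add 122.145.224.0/20 -> H3 at depth 20
  ? 54.0.0.18  path d0:H0→d1:-→d2:-→d3:-→d4:-→d5:-→d6:-→d7:-→d8:H3  best=H3
  add 122.145.238.22/32 -> H0 at depth 32

== LOOKUPS ==
["H3","H0","H2","H3","H1","H2","H1","H2","H1","H1","H3","H0","H0","H1","H3"]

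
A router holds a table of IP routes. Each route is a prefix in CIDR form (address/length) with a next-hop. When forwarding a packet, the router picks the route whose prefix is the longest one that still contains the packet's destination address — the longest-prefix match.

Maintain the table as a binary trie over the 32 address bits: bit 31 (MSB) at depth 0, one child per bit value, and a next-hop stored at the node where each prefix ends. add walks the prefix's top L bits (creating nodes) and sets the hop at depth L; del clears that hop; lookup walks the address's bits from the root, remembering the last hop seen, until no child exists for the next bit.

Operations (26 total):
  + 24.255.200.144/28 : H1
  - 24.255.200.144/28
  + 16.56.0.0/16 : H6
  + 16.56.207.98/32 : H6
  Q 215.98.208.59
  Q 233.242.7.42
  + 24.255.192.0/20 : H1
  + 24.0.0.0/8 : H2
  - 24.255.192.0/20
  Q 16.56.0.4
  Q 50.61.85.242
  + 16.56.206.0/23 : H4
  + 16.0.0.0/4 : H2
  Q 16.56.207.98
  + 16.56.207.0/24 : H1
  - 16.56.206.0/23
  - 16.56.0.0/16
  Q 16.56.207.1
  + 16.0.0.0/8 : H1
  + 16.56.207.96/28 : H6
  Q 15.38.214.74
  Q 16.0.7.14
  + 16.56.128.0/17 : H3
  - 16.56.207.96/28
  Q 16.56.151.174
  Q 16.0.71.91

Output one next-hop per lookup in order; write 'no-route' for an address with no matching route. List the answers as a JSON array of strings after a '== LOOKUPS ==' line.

Process each operation:
  add 24.255.200.144/28 -> H1 at depth 28
  - 24.255.200.144/28 clear@28
  add 16.56.0.0/16 -> H6 at depth 16
  add 16.56.207.98/32 -> H6 at depth 32
  ? 215.98.208.59  path d0:-  best=no-route
  ? 233.242.7.42  path d0:-  best=no-route
  add 24.255.192.0/20 -> H1 at depth 20
  add 24.0.0.0/8 -> H2 at depth 8
  - 24.255.192.0/20 clear@20
  ? 16.56.0.4  path d0:-→d1:-→d2:-→d3:-→d4:-→d5:-→d6:-→d7:-→d8:-→d9:-→d10:-→d11:-→d12:-→d13:-→d14:-→d15:-→d16:H6  best=H6
  ? 50.61.85.242  path d0:-→d1:-→d2:-  best=no-route
  add 16.56.206.0/23 -> H4 at depth 23
  add 16.0.0.0/4 -> H2 at depth 4
  ? 16.56.207.98  path d0:-→d1:-→d2:-→d3:-→d4:H2→d5:-→d6:-→d7:-→d8:-→d9:-→d10:-→d11:-→d12:-→d13:-→d14:-→d15:-→d16:H6→d17:-→d18:-→d19:-→d20:-→d21:-→d22:-→d23:H4→d24:-→d25:-→d26:-→d27:-→d28:-→d29:-→d30:-→d31:-→d32:H6  best=H6
  add 16.56.207.0/24 -> H1 at depth 24
  - 16.56.206.0/23 clear@23
  - 16.56.0.0/16 clear@16
  ? 16.56.207.1  path d0:-→d1:-→d2:-→d3:-→d4:H2→d5:-→d6:-→d7:-→d8:-→d9:-→d10:-→d11:-→d12:-→d13:-→d14:-→d15:-→d16:-→d17:-→d18:-→d19:-→d20:-→d21:-→d22:-→d23:-→d24:H1→d25:-  best=H1
  add 16.0.0.0/8 -> H1 at depth 8
  add 16.56.207.96/28 -> H6 at depth 28
  ? 15.38.214.74  path d0:-→d1:-→d2:-→d3:-  best=no-route
  ? 16.0.7.14  path d0:-→d1:-→d2:-→d3:-→d4:H2→d5:-→d6:-→d7:-→d8:H1→d9:-→d10:-  best=H1
  add 16.56.128.0/17 -> H3 at depth 17
  - 16.56.207.96/28 clear@28
  ? 16.56.151.174  path d0:-→d1:-→d2:-→d3:-→d4:H2→d5:-→d6:-→d7:-→d8:H1→d9:-→d10:-→d11:-→d12:-→d13:-→d14:-→d15:-→d16:-→d17:H3  best=H3
  ? 16.0.71.91  path d0:-→d1:-→d2:-→d3:-→d4:H2→d5:-→d6:-→d7:-→d8:H1→d9:-→d10:-  best=H1

== LOOKUPS ==
["no-route","no-route","H6","no-route","H6","H1","no-route","H1","H3","H1"]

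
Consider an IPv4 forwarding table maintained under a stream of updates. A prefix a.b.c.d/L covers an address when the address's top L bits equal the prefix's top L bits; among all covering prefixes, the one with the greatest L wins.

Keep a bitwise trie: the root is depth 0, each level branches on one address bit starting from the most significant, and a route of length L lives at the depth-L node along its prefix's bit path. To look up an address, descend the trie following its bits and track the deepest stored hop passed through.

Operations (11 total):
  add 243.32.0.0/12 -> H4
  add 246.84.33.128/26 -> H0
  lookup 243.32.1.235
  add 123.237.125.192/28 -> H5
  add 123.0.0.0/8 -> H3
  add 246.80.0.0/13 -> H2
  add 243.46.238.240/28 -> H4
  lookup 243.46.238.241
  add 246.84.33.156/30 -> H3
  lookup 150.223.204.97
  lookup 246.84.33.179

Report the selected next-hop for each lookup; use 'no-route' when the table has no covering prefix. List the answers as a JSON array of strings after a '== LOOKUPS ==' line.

Process each operation:
  add 243.32.0.0/12 -> H4 at depth 12
  add 246.84.33.128/26 -> H0 at depth 26
  Q 243.32.1.235: descend 111100110010 ; hops seen [H4] ; pick H4
  add 123.237.125.192/28 -> H5 at depth 28
  add 123.0.0.0/8 -> H3 at depth 8
  add 246.80.0.0/13 -> H2 at depth 13
  add 243.46.238.240/28 -> H4 at depth 28
  Q 243.46.238.241: descend 1111001100101110111011101111 ; hops seen [H4,H4] ; pick H4
  add 246.84.33.156/30 -> H3 at depth 30
  Q 150.223.204.97: descend 1 ; hops seen [∅] ; pick no-route
  Q 246.84.33.179: descend 11110110010101000010000110 ; hops seen [H2,H0] ; pick H0

== LOOKUPS ==
["H4","H4","no-route","H0"]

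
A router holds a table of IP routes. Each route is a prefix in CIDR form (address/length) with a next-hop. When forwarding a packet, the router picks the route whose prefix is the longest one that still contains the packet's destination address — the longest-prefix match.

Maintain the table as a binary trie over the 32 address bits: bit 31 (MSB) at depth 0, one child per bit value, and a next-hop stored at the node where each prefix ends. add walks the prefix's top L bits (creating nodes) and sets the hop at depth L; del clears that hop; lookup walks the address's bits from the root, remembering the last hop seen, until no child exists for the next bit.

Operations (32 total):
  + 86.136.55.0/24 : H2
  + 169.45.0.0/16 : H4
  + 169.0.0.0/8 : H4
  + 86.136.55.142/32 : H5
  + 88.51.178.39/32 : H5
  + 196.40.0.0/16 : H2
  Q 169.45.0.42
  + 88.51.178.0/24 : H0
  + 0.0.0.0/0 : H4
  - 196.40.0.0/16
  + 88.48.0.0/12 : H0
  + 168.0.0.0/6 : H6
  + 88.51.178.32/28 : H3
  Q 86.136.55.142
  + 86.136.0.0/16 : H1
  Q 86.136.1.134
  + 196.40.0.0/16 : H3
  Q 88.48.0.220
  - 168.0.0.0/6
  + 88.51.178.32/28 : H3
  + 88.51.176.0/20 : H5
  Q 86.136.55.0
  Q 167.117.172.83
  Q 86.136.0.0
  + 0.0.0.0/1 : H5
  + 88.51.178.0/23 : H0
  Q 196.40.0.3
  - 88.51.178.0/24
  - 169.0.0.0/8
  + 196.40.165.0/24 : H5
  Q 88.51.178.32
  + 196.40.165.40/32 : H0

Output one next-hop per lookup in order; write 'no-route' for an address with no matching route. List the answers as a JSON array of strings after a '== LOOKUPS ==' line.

Process each operation:
  + 86.136.55.0/24 (H2) depth=24
  + 169.45.0.0/16 (H4) depth=16
  + 169.0.0.0/8 (H4) depth=8
  + 86.136.55.142/32 (H5) depth=32
  + 88.51.178.39/32 (H5) depth=32
  + 196.40.0.0/16 (H2) depth=16
  lookup 169.45.0.42: bits 1010100100101101 walk d0:-→d1:-→d2:-→d3:-→d4:-→d5:-→d6:-→d7:-→d8:H4→d9:-→d10:-→d11:-→d12:-→d13:-→d14:-→d15:-→d16:H4 -> H4
  + 88.51.178.0/24 (H0) depth=24
  + 0.0.0.0/0 (H4) depth=0
  del 196.40.0.0/16 (clear depth 16)
  + 88.48.0.0/12 (H0) depth=12
  + 168.0.0.0/6 (H6) depth=6
  + 88.51.178.32/28 (H3) depth=28
  lookup 86.136.55.142: bits 01010110100010000011011110001110 walk d0:H4→d1:-→d2:-→d3:-→d4:-→d5:-→d6:-→d7:-→d8:-→d9:-→d10:-→d11:-→d12:-→d13:-→d14:-→d15:-→d16:-→d17:-→d18:-→d19:-→d20:-→d21:-→d22:-→d23:-→d24:H2→d25:-→d26:-→d27:-→d28:-→d29:-→d30:-→d31:-→d32:H5 -> H5
  + 86.136.0.0/16 (H1) depth=16
  lookup 86.136.1.134: bits 010101101000100000 walk d0:H4→d1:-→d2:-→d3:-→d4:-→d5:-→d6:-→d7:-→d8:-→d9:-→d10:-→d11:-→d12:-→d13:-→d14:-→d15:-→d16:H1→d17:-→d18:- -> H1
  + 196.40.0.0/16 (H3) depth=16
  lookup 88.48.0.220: bits 01011000001100 walk d0:H4→d1:-→d2:-→d3:-→d4:-→d5:-→d6:-→d7:-→d8:-→d9:-→d10:-→d11:-→d12:H0→d13:-→d14:- -> H0
  del 168.0.0.0/6 (clear depth 6)
  + 88.51.178.32/28 (H3) depth=28
  + 88.51.176.0/20 (H5) depth=20
  lookup 86.136.55.0: bits 010101101000100000110111 walk d0:H4→d1:-→d2:-→d3:-→d4:-→d5:-→d6:-→d7:-→d8:-→d9:-→d10:-→d11:-→d12:-→d13:-→d14:-→d15:-→d16:H1→d17:-→d18:-→d19:-→d20:-→d21:-→d22:-→d23:-→d24:H2 -> H2
  lookup 167.117.172.83: bits 1010 walk d0:H4→d1:-→d2:-→d3:-→d4:- -> H4
  lookup 86.136.0.0: bits 010101101000100000 walk d0:H4→d1:-→d2:-→d3:-→d4:-→d5:-→d6:-→d7:-→d8:-→d9:-→d10:-→d11:-→d12:-→d13:-→d14:-→d15:-→d16:H1→d17:-→d18:- -> H1
  + 0.0.0.0/1 (H5) depth=1
  + 88.51.178.0/23 (H0) depth=23
  lookup 196.40.0.3: bits 1100010000101000 walk d0:H4→d1:-→d2:-→d3:-→d4:-→d5:-→d6:-→d7:-→d8:-→d9:-→d10:-→d11:-→d12:-→d13:-→d14:-→d15:-→d16:H3 -> H3
  del 88.51.178.0/24 (clear depth 24)
  del 169.0.0.0/8 (clear depth 8)
  + 196.40.165.0/24 (H5) depth=24
  lookup 88.51.178.32: bits 01011000001100111011001000100 walk d0:H4→d1:H5→d2:-→d3:-→d4:-→d5:-→d6:-→d7:-→d8:-→d9:-→d10:-→d11:-→d12:H0→d13:-→d14:-→d15:-→d16:-→d17:-→d18:-→d19:-→d20:H5→d21:-→d22:-→d23:H0→d24:-→d25:-→d26:-→d27:-→d28:H3→d29:- -> H3
  + 196.40.165.40/32 (H0) depth=32

== LOOKUPS ==
["H4","H5","H1","H0","H2","H4","H1","H3","H3"]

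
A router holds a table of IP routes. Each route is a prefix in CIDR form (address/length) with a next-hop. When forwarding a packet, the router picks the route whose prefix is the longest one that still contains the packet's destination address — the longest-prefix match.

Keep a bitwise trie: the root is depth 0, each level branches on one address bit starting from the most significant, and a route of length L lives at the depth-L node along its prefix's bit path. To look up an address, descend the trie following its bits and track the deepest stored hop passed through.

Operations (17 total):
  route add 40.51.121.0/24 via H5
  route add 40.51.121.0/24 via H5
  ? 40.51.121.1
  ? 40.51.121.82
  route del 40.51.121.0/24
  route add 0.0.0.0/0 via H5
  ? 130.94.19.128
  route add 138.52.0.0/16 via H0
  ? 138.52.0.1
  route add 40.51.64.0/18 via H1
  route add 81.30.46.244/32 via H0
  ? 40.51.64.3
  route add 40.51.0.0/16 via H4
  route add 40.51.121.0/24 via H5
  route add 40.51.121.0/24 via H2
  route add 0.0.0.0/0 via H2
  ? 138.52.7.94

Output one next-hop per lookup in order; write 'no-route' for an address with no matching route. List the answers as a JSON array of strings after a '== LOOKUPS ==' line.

Trace:
  + 40.51.121.0/24 (H5) depth=24
  + 40.51.121.0/24 (H5) depth=24
  lookup 40.51.121.1: bits 001010000011001101111001 walk d0:-→d1:-→d2:-→d3:-→d4:-→d5:-→d6:-→d7:-→d8:-→d9:-→d10:-→d11:-→d12:-→d13:-→d14:-→d15:-→d16:-→d17:-→d18:-→d19:-→d20:-→d21:-→d22:-→d23:-→d24:H5 -> H5
  lookup 40.51.121.82: bits 001010000011001101111001 walk d0:-→d1:-→d2:-→d3:-→d4:-→d5:-→d6:-→d7:-→d8:-→d9:-→d10:-→d11:-→d12:-→d13:-→d14:-→d15:-→d16:-→d17:-→d18:-→d19:-→d20:-→d21:-→d22:-→d23:-→d24:H5 -> H5
  del 40.51.121.0/24 (clear depth 24)
  + 0.0.0.0/0 (H5) depth=0
  lookup 130.94.19.128: bits ε walk d0:H5 -> H5
  + 138.52.0.0/16 (H0) depth=16
  lookup 138.52.0.1: bits 1000101000110100 walk d0:H5→d1:-→d2:-→d3:-→d4:-→d5:-→d6:-→d7:-→d8:-→d9:-→d10:-→d11:-→d12:-→d13:-→d14:-→d15:-→d16:H0 -> H0
  + 40.51.64.0/18 (H1) depth=18
  + 81.30.46.244/32 (H0) depth=32
  lookup 40.51.64.3: bits 001010000011001101 walk d0:H5→d1:-→d2:-→d3:-→d4:-→d5:-→d6:-→d7:-→d8:-→d9:-→d10:-→d11:-→d12:-→d13:-→d14:-→d15:-→d16:-→d17:-→d18:H1 -> H1
  + 40.51.0.0/16 (H4) depth=16
  + 40.51.121.0/24 (H5) depth=24
  + 40.51.121.0/24 (H2) depth=24
  + 0.0.0.0/0 (H2) depth=0
  lookup 138.52.7.94: bits 1000101000110100 walk d0:H2→d1:-→d2:-→d3:-→d4:-→d5:-→d6:-→d7:-→d8:-→d9:-→d10:-→d11:-→d12:-→d13:-→d14:-→d15:-→d16:H0 -> H0

== LOOKUPS ==
["H5","H5","H5","H0","H1","H0"]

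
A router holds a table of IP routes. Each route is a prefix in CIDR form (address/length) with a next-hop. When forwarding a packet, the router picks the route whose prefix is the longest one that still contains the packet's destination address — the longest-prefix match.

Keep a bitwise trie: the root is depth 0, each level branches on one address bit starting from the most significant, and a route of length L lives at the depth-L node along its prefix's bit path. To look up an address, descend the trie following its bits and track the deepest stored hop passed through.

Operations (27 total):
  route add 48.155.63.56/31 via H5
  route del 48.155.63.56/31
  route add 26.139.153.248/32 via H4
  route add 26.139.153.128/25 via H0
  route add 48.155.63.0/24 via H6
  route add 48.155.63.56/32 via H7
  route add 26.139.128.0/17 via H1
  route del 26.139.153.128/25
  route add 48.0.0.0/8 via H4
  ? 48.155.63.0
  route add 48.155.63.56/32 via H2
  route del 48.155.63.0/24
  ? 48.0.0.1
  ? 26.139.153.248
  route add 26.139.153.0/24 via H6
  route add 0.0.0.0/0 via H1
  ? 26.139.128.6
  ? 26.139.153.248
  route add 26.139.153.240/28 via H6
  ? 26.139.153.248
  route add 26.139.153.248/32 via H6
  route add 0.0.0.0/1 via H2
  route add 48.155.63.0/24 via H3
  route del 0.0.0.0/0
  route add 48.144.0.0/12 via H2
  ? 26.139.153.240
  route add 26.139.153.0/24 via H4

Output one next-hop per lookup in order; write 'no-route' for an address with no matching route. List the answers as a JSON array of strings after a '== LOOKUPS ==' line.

Process each operation:
  add 48.155.63.56/31 -> H5 at depth 31
  - 48.155.63.56/31 clear@31
  add 26.139.153.248/32 -> H4 at depth 32
  add 26.139.153.128/25 -> H0 at depth 25
  add 48.155.63.0/24 -> H6 at depth 24
  add 48.155.63.56/32 -> H7 at depth 32
  add 26.139.128.0/17 -> H1 at depth 17
  - 26.139.153.128/25 clear@25
  add 48.0.0.0/8 -> H4 at depth 8
  ? 48.155.63.0  path d0:-→d1:-→d2:-→d3:-→d4:-→d5:-→d6:-→d7:-→d8:H4→d9:-→d10:-→d11:-→d12:-→d13:-→d14:-→d15:-→d16:-→d17:-→d18:-→d19:-→d20:-→d21:-→d22:-→d23:-→d24:H6→d25:-→d26:-  best=H6
  add 48.155.63.56/32 -> H2 at depth 32
  - 48.155.63.0/24 clear@24
  ? 48.0.0.1  path d0:-→d1:-→d2:-→d3:-→d4:-→d5:-→d6:-→d7:-→d8:H4  best=H4
  ? 26.139.153.248  path d0:-→d1:-→d2:-→d3:-→d4:-→d5:-→d6:-→d7:-→d8:-→d9:-→d10:-→d11:-→d12:-→d13:-→d14:-→d15:-→d16:-→d17:H1→d18:-→d19:-→d20:-→d21:-→d22:-→d23:-→d24:-→d25:-→d26:-→d27:-→d28:-→d29:-→d30:-→d31:-→d32:H4  best=H4
  add 26.139.153.0/24 -> H6 at depth 24
  add 0.0.0.0/0 -> H1 at depth 0
  ? 26.139.128.6  path d0:H1→d1:-→d2:-→d3:-→d4:-→d5:-→d6:-→d7:-→d8:-→d9:-→d10:-→d11:-→d12:-→d13:-→d14:-→d15:-→d16:-→d17:H1→d18:-→d19:-  best=H1
  ? 26.139.153.248  path d0:H1→d1:-→d2:-→d3:-→d4:-→d5:-→d6:-→d7:-→d8:-→d9:-→d10:-→d11:-→d12:-→d13:-→d14:-→d15:-→d16:-→d17:H1→d18:-→d19:-→d20:-→d21:-→d22:-→d23:-→d24:H6→d25:-→d26:-→d27:-→d28:-→d29:-→d30:-→d31:-→d32:H4  best=H4
  add 26.139.153.240/28 -> H6 at depth 28
  ? 26.139.153.248  path d0:H1→d1:-→d2:-→d3:-→d4:-→d5:-→d6:-→d7:-→d8:-→d9:-→d10:-→d11:-→d12:-→d13:-→d14:-→d15:-→d16:-→d17:H1→d18:-→d19:-→d20:-→d21:-→d22:-→d23:-→d24:H6→d25:-→d26:-→d27:-→d28:H6→d29:-→d30:-→d31:-→d32:H4  best=H4
  add 26.139.153.248/32 -> H6 at depth 32
  add 0.0.0.0/1 -> H2 at depth 1
  add 48.155.63.0/24 -> H3 at depth 24
  - 0.0.0.0/0 clear@0
  add 48.144.0.0/12 -> H2 at depth 12
  ? 26.139.153.240  path d0:-→d1:H2→d2:-→d3:-→d4:-→d5:-→d6:-→d7:-→d8:-→d9:-→d10:-→d11:-→d12:-→d13:-→d14:-→d15:-→d16:-→d17:H1→d18:-→d19:-→d20:-→d21:-→d22:-→d23:-→d24:H6→d25:-→d26:-→d27:-→d28:H6  best=H6
  add 26.139.153.0/24 -> H4 at depth 24

== LOOKUPS ==
["H6","H4","H4","H1","H4","H4","H6"]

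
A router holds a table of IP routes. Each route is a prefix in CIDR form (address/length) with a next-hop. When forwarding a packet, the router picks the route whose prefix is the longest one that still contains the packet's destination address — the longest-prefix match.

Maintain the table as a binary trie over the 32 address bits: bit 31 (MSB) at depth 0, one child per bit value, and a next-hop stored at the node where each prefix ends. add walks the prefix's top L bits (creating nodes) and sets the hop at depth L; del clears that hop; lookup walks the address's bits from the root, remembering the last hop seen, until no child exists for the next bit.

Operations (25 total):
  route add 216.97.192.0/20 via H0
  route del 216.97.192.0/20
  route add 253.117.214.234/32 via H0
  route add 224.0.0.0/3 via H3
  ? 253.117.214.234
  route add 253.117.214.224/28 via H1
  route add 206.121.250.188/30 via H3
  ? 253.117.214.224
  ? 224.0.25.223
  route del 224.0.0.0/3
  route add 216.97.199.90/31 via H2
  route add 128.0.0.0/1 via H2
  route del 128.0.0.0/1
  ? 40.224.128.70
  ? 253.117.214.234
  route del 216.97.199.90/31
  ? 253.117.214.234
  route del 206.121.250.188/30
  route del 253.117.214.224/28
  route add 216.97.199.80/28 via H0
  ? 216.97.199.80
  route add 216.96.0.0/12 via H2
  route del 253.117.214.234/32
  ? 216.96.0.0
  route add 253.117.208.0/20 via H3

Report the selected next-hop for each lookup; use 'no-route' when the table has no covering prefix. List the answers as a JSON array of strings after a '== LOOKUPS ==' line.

Process each operation:
  add 216.97.192.0/20 -> H0 at depth 20
  - 216.97.192.0/20 clear@20
  add 253.117.214.234/32 -> H0 at depth 32
  add 224.0.0.0/3 -> H3 at depth 3
  lookup 253.117.214.234: bits 11111101011101011101011011101010 walk d0:-→d1:-→d2:-→d3:H3→d4:-→d5:-→d6:-→d7:-→d8:-→d9:-→d10:-→d11:-→d12:-→d13:-→d14:-→d15:-→d16:-→d17:-→d18:-→d19:-→d20:-→d21:-→d22:-→d23:-→d24:-→d25:-→d26:-→d27:-→d28:-→d29:-→d30:-→d31:-→d32:H0 -> H0
  add 253.117.214.224/28 -> H1 at depth 28
  add 206.121.250.188/30 -> H3 at depth 30
  lookup 253.117.214.224: bits 1111110101110101110101101110 walk d0:-→d1:-→d2:-→d3:H3→d4:-→d5:-→d6:-→d7:-→d8:-→d9:-→d10:-→d11:-→d12:-→d13:-→d14:-→d15:-→d16:-→d17:-→d18:-→d19:-→d20:-→d21:-→d22:-→d23:-→d24:-→d25:-→d26:-→d27:-→d28:H1 -> H1
  lookup 224.0.25.223: bits 111 walk d0:-→d1:-→d2:-→d3:H3 -> H3
  - 224.0.0.0/3 clear@3
  add 216.97.199.90/31 -> H2 at depth 31
  add 128.0.0.0/1 -> H2 at depth 1
  - 128.0.0.0/1 clear@1
  lookup 40.224.128.70: bits ε walk d0:- -> no-route
  lookup 253.117.214.234: bits 11111101011101011101011011101010 walk d0:-→d1:-→d2:-→d3:-→d4:-→d5:-→d6:-→d7:-→d8:-→d9:-→d10:-→d11:-→d12:-→d13:-→d14:-→d15:-→d16:-→d17:-→d18:-→d19:-→d20:-→d21:-→d22:-→d23:-→d24:-→d25:-→d26:-→d27:-→d28:H1→d29:-→d30:-→d31:-→d32:H0 -> H0
  - 216.97.199.90/31 clear@31
  lookup 253.117.214.234: bits 11111101011101011101011011101010 walk d0:-→d1:-→d2:-→d3:-→d4:-→d5:-→d6:-→d7:-→d8:-→d9:-→d10:-→d11:-→d12:-→d13:-→d14:-→d15:-→d16:-→d17:-→d18:-→d19:-→d20:-→d21:-→d22:-→d23:-→d24:-→d25:-→d26:-→d27:-→d28:H1→d29:-→d30:-→d31:-→d32:H0 -> H0
  - 206.121.250.188/30 clear@30
  - 253.117.214.224/28 clear@28
  add 216.97.199.80/28 -> H0 at depth 28
  lookup 216.97.199.80: bits 1101100001100001110001110101 walk d0:-→d1:-→d2:-→d3:-→d4:-→d5:-→d6:-→d7:-→d8:-→d9:-→d10:-→d11:-→d12:-→d13:-→d14:-→d15:-→d16:-→d17:-→d18:-→d19:-→d20:-→d21:-→d22:-→d23:-→d24:-→d25:-→d26:-→d27:-→d28:H0 -> H0
  add 216.96.0.0/12 -> H2 at depth 12
  - 253.117.214.234/32 clear@32
  lookup 216.96.0.0: bits 110110000110000 walk d0:-→d1:-→d2:-→d3:-→d4:-→d5:-→d6:-→d7:-→d8:-→d9:-→d10:-→d11:-→d12:H2→d13:-→d14:-→d15:- -> H2
  add 253.117.208.0/20 -> H3 at depth 20

== LOOKUPS ==
["H0","H1","H3","no-route","H0","H0","H0","H2"]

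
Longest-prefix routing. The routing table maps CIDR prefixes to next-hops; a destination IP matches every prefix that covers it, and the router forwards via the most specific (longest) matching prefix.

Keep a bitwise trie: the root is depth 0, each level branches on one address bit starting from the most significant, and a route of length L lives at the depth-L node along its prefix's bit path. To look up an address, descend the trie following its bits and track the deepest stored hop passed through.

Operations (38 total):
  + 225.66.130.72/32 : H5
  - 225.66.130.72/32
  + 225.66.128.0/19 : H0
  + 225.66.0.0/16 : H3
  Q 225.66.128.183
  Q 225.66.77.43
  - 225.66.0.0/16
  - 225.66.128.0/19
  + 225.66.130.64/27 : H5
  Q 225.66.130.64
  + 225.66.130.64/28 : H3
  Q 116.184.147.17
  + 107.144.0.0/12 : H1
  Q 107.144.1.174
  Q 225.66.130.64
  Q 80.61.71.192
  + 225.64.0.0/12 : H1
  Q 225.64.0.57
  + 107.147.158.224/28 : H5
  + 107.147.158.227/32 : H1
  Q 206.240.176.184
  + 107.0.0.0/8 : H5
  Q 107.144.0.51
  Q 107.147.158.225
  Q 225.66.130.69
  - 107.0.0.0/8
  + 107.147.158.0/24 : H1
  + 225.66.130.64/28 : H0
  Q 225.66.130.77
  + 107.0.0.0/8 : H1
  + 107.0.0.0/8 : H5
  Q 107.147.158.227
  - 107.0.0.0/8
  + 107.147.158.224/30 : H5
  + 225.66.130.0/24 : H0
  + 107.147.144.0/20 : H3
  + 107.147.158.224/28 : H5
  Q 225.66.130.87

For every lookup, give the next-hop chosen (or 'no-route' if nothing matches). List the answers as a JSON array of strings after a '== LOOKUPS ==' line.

Process each operation:
  + 225.66.130.72/32 (H5) depth=32
  del 225.66.130.72/32 (clear depth 32)
  + 225.66.128.0/19 (H0) depth=19
  + 225.66.0.0/16 (H3) depth=16
  lookup 225.66.128.183: bits 1110000101000010100000 walk d0:-→d1:-→d2:-→d3:-→d4:-→d5:-→d6:-→d7:-→d8:-→d9:-→d10:-→d11:-→d12:-→d13:-→d14:-→d15:-→d16:H3→d17:-→d18:-→d19:H0→d20:-→d21:-→d22:- -> H0
  lookup 225.66.77.43: bits 1110000101000010 walk d0:-→d1:-→d2:-→d3:-→d4:-→d5:-→d6:-→d7:-→d8:-→d9:-→d10:-→d11:-→d12:-→d13:-→d14:-→d15:-→d16:H3 -> H3
  del 225.66.0.0/16 (clear depth 16)
  del 225.66.128.0/19 (clear depth 19)
  + 225.66.130.64/27 (H5) depth=27
  lookup 225.66.130.64: bits 1110000101000010100000100100 walk d0:-→d1:-→d2:-→d3:-→d4:-→d5:-→d6:-→d7:-→d8:-→d9:-→d10:-→d11:-→d12:-→d13:-→d14:-→d15:-→d16:-→d17:-→d18:-→d19:-→d20:-→d21:-→d22:-→d23:-→d24:-→d25:-→d26:-→d27:H5→d28:- -> H5
  + 225.66.130.64/28 (H3) depth=28
  lookup 116.184.147.17: bits ε walk d0:- -> no-route
  + 107.144.0.0/12 (H1) depth=12
  lookup 107.144.1.174: bits 011010111001 walk d0:-→d1:-→d2:-→d3:-→d4:-→d5:-→d6:-→d7:-→d8:-→d9:-→d10:-→d11:-→d12:H1 -> H1
  lookup 225.66.130.64: bits 1110000101000010100000100100 walk d0:-→d1:-→d2:-→d3:-→d4:-→d5:-→d6:-→d7:-→d8:-→d9:-→d10:-→d11:-→d12:-→d13:-→d14:-→d15:-→d16:-→d17:-→d18:-→d19:-→d20:-→d21:-→d22:-→d23:-→d24:-→d25:-→d26:-→d27:H5→d28:H3 -> H3
  lookup 80.61.71.192: bits 01 walk d0:-→d1:-→d2:- -> no-route
  + 225.64.0.0/12 (H1) depth=12
  lookup 225.64.0.57: bits 11100001010000 walk d0:-→d1:-→d2:-→d3:-→d4:-→d5:-→d6:-→d7:-→d8:-→d9:-→d10:-→d11:-→d12:H1→d13:-→d14:- -> H1
  + 107.147.158.224/28 (H5) depth=28
  + 107.147.158.227/32 (H1) depth=32
  lookup 206.240.176.184: bits 11 walk d0:-→d1:-→d2:- -> no-route
  + 107.0.0.0/8 (H5) depth=8
  lookup 107.144.0.51: bits 01101011100100 walk d0:-→d1:-→d2:-→d3:-→d4:-→d5:-→d6:-→d7:-→d8:H5→d9:-→d10:-→d11:-→d12:H1→d13:-→d14:- -> H1
  lookup 107.147.158.225: bits 011010111001001110011110111000 walk d0:-→d1:-→d2:-→d3:-→d4:-→d5:-→d6:-→d7:-→d8:H5→d9:-→d10:-→d11:-→d12:H1→d13:-→d14:-→d15:-→d16:-→d17:-→d18:-→d19:-→d20:-→d21:-→d22:-→d23:-→d24:-→d25:-→d26:-→d27:-→d28:H5→d29:-→d30:- -> H5
  lookup 225.66.130.69: bits 1110000101000010100000100100 walk d0:-→d1:-→d2:-→d3:-→d4:-→d5:-→d6:-→d7:-→d8:-→d9:-→d10:-→d11:-→d12:H1→d13:-→d14:-→d15:-→d16:-→d17:-→d18:-→d19:-→d20:-→d21:-→d22:-→d23:-→d24:-→d25:-→d26:-→d27:H5→d28:H3 -> H3
  del 107.0.0.0/8 (clear depth 8)
  + 107.147.158.0/24 (H1) depth=24
  + 225.66.130.64/28 (H0) depth=28
  lookup 225.66.130.77: bits 11100001010000101000001001001 walk d0:-→d1:-→d2:-→d3:-→d4:-→d5:-→d6:-→d7:-→d8:-→d9:-→d10:-→d11:-→d12:H1→d13:-→d14:-→d15:-→d16:-→d17:-→d18:-→d19:-→d20:-→d21:-→d22:-→d23:-→d24:-→d25:-→d26:-→d27:H5→d28:H0→d29:- -> H0
  + 107.0.0.0/8 (H1) depth=8
  + 107.0.0.0/8 (H5) depth=8
  lookup 107.147.158.227: bits 01101011100100111001111011100011 walk d0:-→d1:-→d2:-→d3:-→d4:-→d5:-→d6:-→d7:-→d8:H5→d9:-→d10:-→d11:-→d12:H1→d13:-→d14:-→d15:-→d16:-→d17:-→d18:-→d19:-→d20:-→d21:-→d22:-→d23:-→d24:H1→d25:-→d26:-→d27:-→d28:H5→d29:-→d30:-→d31:-→d32:H1 -> H1
  del 107.0.0.0/8 (clear depth 8)
  + 107.147.158.224/30 (H5) depth=30
  + 225.66.130.0/24 (H0) depth=24
  + 107.147.144.0/20 (H3) depth=20
  + 107.147.158.224/28 (H5) depth=28
  lookup 225.66.130.87: bits 111000010100001010000010010 walk d0:-→d1:-→d2:-→d3:-→d4:-→d5:-→d6:-→d7:-→d8:-→d9:-→d10:-→d11:-→d12:H1→d13:-→d14:-→d15:-→d16:-→d17:-→d18:-→d19:-→d20:-→d21:-→d22:-→d23:-→d24:H0→d25:-→d26:-→d27:H5 -> H5

== LOOKUPS ==
["H0","H3","H5","no-route","H1","H3","no-route","H1","no-route","H1","H5","H3","H0","H1","H5"]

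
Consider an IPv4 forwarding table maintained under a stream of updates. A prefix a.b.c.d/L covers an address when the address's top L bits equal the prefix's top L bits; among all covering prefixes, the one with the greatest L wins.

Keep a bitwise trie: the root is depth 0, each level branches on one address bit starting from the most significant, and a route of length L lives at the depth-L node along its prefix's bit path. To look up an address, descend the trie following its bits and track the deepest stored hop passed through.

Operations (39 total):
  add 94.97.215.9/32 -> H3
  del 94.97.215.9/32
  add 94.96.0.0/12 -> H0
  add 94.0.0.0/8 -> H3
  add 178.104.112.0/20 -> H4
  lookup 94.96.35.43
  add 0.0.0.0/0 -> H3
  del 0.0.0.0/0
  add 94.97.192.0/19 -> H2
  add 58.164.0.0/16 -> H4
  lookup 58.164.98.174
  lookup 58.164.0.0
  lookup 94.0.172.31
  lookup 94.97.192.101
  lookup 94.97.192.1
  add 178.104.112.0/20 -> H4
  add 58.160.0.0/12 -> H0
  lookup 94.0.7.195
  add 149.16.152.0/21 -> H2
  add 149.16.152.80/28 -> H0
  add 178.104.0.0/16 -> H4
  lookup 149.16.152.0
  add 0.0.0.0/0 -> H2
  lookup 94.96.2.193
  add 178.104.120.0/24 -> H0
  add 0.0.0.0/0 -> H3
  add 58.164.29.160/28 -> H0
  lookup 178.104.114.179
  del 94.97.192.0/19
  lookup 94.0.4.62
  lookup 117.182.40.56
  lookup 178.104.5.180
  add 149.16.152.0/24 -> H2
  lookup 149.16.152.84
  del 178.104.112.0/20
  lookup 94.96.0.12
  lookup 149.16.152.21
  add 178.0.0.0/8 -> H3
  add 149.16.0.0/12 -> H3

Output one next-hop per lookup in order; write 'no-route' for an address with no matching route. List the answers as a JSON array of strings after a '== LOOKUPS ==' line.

Apply in order:
  + 94.97.215.9/32 (H3) depth=32
  - 94.97.215.9/32 clear@32
  + 94.96.0.0/12 (H0) depth=12
  + 94.0.0.0/8 (H3) depth=8
  + 178.104.112.0/20 (H4) depth=20
  lookup 94.96.35.43: bits 010111100110000 walk d0:-→d1:-→d2:-→d3:-→d4:-→d5:-→d6:-→d7:-→d8:H3→d9:-→d10:-→d11:-→d12:H0→d13:-→d14:-→d15:- -> H0
  + 0.0.0.0/0 (H3) depth=0
  - 0.0.0.0/0 clear@0
  + 94.97.192.0/19 (H2) depth=19
  + 58.164.0.0/16 (H4) depth=16
  lookup 58.164.98.174: bits 0011101010100100 walk d0:-→d1:-→d2:-→d3:-→d4:-→d5:-→d6:-→d7:-→d8:-→d9:-→d10:-→d11:-→d12:-→d13:-→d14:-→d15:-→d16:H4 -> H4
  lookup 58.164.0.0: bits 0011101010100100 walk d0:-→d1:-→d2:-→d3:-→d4:-→d5:-→d6:-→d7:-→d8:-→d9:-→d10:-→d11:-→d12:-→d13:-→d14:-→d15:-→d16:H4 -> H4
  lookup 94.0.172.31: bits 010111100 walk d0:-→d1:-→d2:-→d3:-→d4:-→d5:-→d6:-→d7:-→d8:H3→d9:- -> H3
  lookup 94.97.192.101: bits 0101111001100001110 walk d0:-→d1:-→d2:-→d3:-→d4:-→d5:-→d6:-→d7:-→d8:H3→d9:-→d10:-→d11:-→d12:H0→d13:-→d14:-→d15:-→d16:-→d17:-→d18:-→d19:H2 -> H2
  lookup 94.97.192.1: bits 0101111001100001110 walk d0:-→d1:-→d2:-→d3:-→d4:-→d5:-→d6:-→d7:-→d8:H3→d9:-→d10:-→d11:-→d12:H0→d13:-→d14:-→d15:-→d16:-→d17:-→d18:-→d19:H2 -> H2
  + 178.104.112.0/20 (H4) depth=20
  + 58.160.0.0/12 (H0) depth=12
  lookup 94.0.7.195: bits 010111100 walk d0:-→d1:-→d2:-→d3:-→d4:-→d5:-→d6:-→d7:-→d8:H3→d9:- -> H3
  + 149.16.152.0/21 (H2) depth=21
  + 149.16.152.80/28 (H0) depth=28
  + 178.104.0.0/16 (H4) depth=16
  lookup 149.16.152.0: bits 1001010100010000100110000 walk d0:-→d1:-→d2:-→d3:-→d4:-→d5:-→d6:-→d7:-→d8:-→d9:-→d10:-→d11:-→d12:-→d13:-→d14:-→d15:-→d16:-→d17:-→d18:-→d19:-→d20:-→d21:H2→d22:-→d23:-→d24:-→d25:- -> H2
  + 0.0.0.0/0 (H2) depth=0
  lookup 94.96.2.193: bits 010111100110000 walk d0:H2→d1:-→d2:-→d3:-→d4:-→d5:-→d6:-→d7:-→d8:H3→d9:-→d10:-→d11:-→d12:H0→d13:-→d14:-→d15:- -> H0
  + 178.104.120.0/24 (H0) depth=24
  + 0.0.0.0/0 (H3) depth=0
  + 58.164.29.160/28 (H0) depth=28
  lookup 178.104.114.179: bits 10110010011010000111 walk d0:H3→d1:-→d2:-→d3:-→d4:-→d5:-→d6:-→d7:-→d8:-→d9:-→d10:-→d11:-→d12:-→d13:-→d14:-→d15:-→d16:H4→d17:-→d18:-→d19:-→d20:H4 -> H4
  - 94.97.192.0/19 clear@19
  lookup 94.0.4.62: bits 010111100 walk d0:H3→d1:-→d2:-→d3:-→d4:-→d5:-→d6:-→d7:-→d8:H3→d9:- -> H3
  lookup 117.182.40.56: bits 01 walk d0:H3→d1:-→d2:- -> H3
  lookup 178.104.5.180: bits 10110010011010000 walk d0:H3→d1:-→d2:-→d3:-→d4:-→d5:-→d6:-→d7:-→d8:-→d9:-→d10:-→d11:-→d12:-→d13:-→d14:-→d15:-→d16:H4→d17:- -> H4
  + 149.16.152.0/24 (H2) depth=24
  lookup 149.16.152.84: bits 1001010100010000100110000101 walk d0:H3→d1:-→d2:-→d3:-→d4:-→d5:-→d6:-→d7:-→d8:-→d9:-→d10:-→d11:-→d12:-→d13:-→d14:-→d15:-→d16:-→d17:-→d18:-→d19:-→d20:-→d21:H2→d22:-→d23:-→d24:H2→d25:-→d26:-→d27:-→d28:H0 -> H0
  - 178.104.112.0/20 clear@20
  lookup 94.96.0.12: bits 010111100110000 walk d0:H3→d1:-→d2:-→d3:-→d4:-→d5:-→d6:-→d7:-→d8:H3→d9:-→d10:-→d11:-→d12:H0→d13:-→d14:-→d15:- -> H0
  lookup 149.16.152.21: bits 1001010100010000100110000 walk d0:H3→d1:-→d2:-→d3:-→d4:-→d5:-→d6:-→d7:-→d8:-→d9:-→d10:-→d11:-→d12:-→d13:-→d14:-→d15:-→d16:-→d17:-→d18:-→d19:-→d20:-→d21:H2→d22:-→d23:-→d24:H2→d25:- -> H2
  + 178.0.0.0/8 (H3) depth=8
  + 149.16.0.0/12 (H3) depth=12

== LOOKUPS ==
["H0","H4","H4","H3","H2","H2","H3","H2","H0","H4","H3","H3","H4","H0","H0","H2"]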